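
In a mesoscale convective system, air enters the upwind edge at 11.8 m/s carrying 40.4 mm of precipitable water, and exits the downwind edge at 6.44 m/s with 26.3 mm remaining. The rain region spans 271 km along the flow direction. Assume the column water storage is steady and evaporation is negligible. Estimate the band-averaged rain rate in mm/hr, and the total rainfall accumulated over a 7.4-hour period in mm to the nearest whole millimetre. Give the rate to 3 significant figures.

Column moisture flux per unit crosswind length is F = V × PW.
Inflow: F_in = 11.8 × 40.4 = 476.72 mm·m/s
Outflow: F_out = 6.44 × 26.3 = 169.372 mm·m/s
Steady-state rate R = (F_in − F_out)/L = (476.72 − 169.372) / 271000 m = 1.134e-03 mm/s.
R = 1.134e-03 × 3600 = 4.08 mm/hr.
Over 7.4 h: total = 4.08 × 7.4 = 30.192 ≈ 30 mm.

R ≈ 4.08 mm/hr; total ≈ 30 mm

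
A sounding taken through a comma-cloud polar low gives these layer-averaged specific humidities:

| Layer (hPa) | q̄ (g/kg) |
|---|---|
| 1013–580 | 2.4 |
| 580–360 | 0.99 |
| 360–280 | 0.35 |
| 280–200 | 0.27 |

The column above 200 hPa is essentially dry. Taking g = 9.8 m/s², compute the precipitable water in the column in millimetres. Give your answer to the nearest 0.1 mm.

PW ≈ 13.3 mm

Precipitable water is the column-integrated vapour mass per unit area: PW = (1/g) Σ q̄ Δp, with q in kg/kg and Δp in Pa (1 kg/m² of water = 1 mm).
Layer 1013–580 hPa: Δp = 433 hPa = 43300 Pa, q̄ = 0.0024 kg/kg → 0.0024 × 43300 / 9.8 = 10.60 mm
Layer 580–360 hPa: Δp = 220 hPa = 22000 Pa, q̄ = 0.00099 kg/kg → 0.00099 × 22000 / 9.8 = 2.22 mm
Layer 360–280 hPa: Δp = 80 hPa = 8000 Pa, q̄ = 0.00035 kg/kg → 0.00035 × 8000 / 9.8 = 0.29 mm
Layer 280–200 hPa: Δp = 80 hPa = 8000 Pa, q̄ = 0.00027 kg/kg → 0.00027 × 8000 / 9.8 = 0.22 mm
PW = 10.60 + 2.22 + 0.29 + 0.22 = 13.33 ≈ 13.3 mm.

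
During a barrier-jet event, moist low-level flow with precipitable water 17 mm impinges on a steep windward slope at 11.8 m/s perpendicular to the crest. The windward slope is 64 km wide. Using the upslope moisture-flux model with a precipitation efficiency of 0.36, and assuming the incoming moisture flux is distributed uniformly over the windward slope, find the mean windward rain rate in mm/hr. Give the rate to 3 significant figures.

R ≈ 4.06 mm/hr

Incoming column moisture flux per unit ridge length: F = V × PW = 11.8 × 17 = 200.6 mm·m/s.
Spread over the 64 km slope with efficiency ε = 0.36: R = ε·F/W = 0.36 × 200.6 / 64000 m = 1.128e-03 mm/s.
R = 1.128e-03 × 3600 = 4.06 mm/hr.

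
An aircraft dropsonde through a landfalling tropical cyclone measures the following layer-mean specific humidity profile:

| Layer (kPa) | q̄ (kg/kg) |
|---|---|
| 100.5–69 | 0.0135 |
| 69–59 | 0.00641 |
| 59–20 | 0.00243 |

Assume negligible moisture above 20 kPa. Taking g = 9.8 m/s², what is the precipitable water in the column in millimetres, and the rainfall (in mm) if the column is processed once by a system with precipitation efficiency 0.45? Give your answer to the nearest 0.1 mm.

PW ≈ 59.6 mm; rainfall ≈ 26.8 mm

Precipitable water is the column-integrated vapour mass per unit area: PW = (1/g) Σ q̄ Δp, with q in kg/kg and Δp in Pa (1 kg/m² of water = 1 mm).
Layer 100.5–69 kPa: Δp = 315 hPa = 31500 Pa, q̄ = 0.0135 kg/kg → 0.0135 × 31500 / 9.8 = 43.39 mm
Layer 69–59 kPa: Δp = 100 hPa = 10000 Pa, q̄ = 0.00641 kg/kg → 0.00641 × 10000 / 9.8 = 6.54 mm
Layer 59–20 kPa: Δp = 390 hPa = 39000 Pa, q̄ = 0.00243 kg/kg → 0.00243 × 39000 / 9.8 = 9.67 mm
PW = 43.39 + 6.54 + 9.67 = 59.60 ≈ 59.6 mm.
Rainfall = ε × PW = 0.45 × 59.6 = 26.8 mm.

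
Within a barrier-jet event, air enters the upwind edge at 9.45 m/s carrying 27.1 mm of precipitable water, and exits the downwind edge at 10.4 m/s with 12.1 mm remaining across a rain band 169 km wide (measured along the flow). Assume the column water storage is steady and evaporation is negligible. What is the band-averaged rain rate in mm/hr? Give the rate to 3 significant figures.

Column moisture flux per unit crosswind length is F = V × PW.
Inflow: F_in = 9.45 × 27.1 = 256.095 mm·m/s
Outflow: F_out = 10.4 × 12.1 = 125.84 mm·m/s
Steady-state rate R = (F_in − F_out)/L = (256.095 − 125.84) / 169000 m = 7.707e-04 mm/s.
R = 7.707e-04 × 3600 = 2.77 mm/hr.

R ≈ 2.77 mm/hr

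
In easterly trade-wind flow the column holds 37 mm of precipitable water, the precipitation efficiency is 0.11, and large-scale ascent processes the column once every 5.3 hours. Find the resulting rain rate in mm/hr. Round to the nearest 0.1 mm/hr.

R ≈ 0.8 mm/hr

Each overturning extracts ε × PW = 0.11 × 37 = 4.07 mm.
Rate = ε·PW / τ = 4.07 / 5.3 h = 0.8 mm/hr.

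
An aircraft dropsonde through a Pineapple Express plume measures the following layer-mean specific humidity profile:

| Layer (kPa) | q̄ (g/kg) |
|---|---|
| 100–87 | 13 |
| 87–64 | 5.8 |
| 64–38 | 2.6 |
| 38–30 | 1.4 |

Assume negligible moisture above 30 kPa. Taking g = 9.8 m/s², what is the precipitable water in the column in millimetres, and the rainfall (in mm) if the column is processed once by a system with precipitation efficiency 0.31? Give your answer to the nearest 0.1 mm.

PW ≈ 38.9 mm; rainfall ≈ 12.1 mm

Precipitable water is the column-integrated vapour mass per unit area: PW = (1/g) Σ q̄ Δp, with q in kg/kg and Δp in Pa (1 kg/m² of water = 1 mm).
Layer 100–87 kPa: Δp = 130 hPa = 13000 Pa, q̄ = 0.013 kg/kg → 0.013 × 13000 / 9.8 = 17.24 mm
Layer 87–64 kPa: Δp = 230 hPa = 23000 Pa, q̄ = 0.0058 kg/kg → 0.0058 × 23000 / 9.8 = 13.61 mm
Layer 64–38 kPa: Δp = 260 hPa = 26000 Pa, q̄ = 0.0026 kg/kg → 0.0026 × 26000 / 9.8 = 6.90 mm
Layer 38–30 kPa: Δp = 80 hPa = 8000 Pa, q̄ = 0.0014 kg/kg → 0.0014 × 8000 / 9.8 = 1.14 mm
PW = 17.24 + 13.61 + 6.90 + 1.14 = 38.89 ≈ 38.9 mm.
Rainfall = ε × PW = 0.31 × 38.9 = 12.1 mm.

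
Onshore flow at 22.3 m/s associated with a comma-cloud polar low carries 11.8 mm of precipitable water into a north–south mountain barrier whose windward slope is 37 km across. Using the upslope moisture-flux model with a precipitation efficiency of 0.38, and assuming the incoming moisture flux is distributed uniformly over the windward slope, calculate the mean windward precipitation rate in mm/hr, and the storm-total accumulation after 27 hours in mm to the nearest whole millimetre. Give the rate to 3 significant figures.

R ≈ 9.73 mm/hr; total ≈ 263 mm

Incoming column moisture flux per unit ridge length: F = V × PW = 22.3 × 11.8 = 263.14 mm·m/s.
Spread over the 37 km slope with efficiency ε = 0.38: R = ε·F/W = 0.38 × 263.14 / 37000 m = 2.703e-03 mm/s.
R = 2.703e-03 × 3600 = 9.73 mm/hr.
Over 27 h: total = 9.73 × 27 = 262.71 ≈ 263 mm.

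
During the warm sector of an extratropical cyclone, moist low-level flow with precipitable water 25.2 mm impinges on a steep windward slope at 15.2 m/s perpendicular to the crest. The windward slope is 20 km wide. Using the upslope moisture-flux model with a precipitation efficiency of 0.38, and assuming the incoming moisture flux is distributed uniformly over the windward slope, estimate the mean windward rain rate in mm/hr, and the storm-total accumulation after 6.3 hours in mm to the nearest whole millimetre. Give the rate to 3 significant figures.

R ≈ 26.2 mm/hr; total ≈ 165 mm

Incoming column moisture flux per unit ridge length: F = V × PW = 15.2 × 25.2 = 383.04 mm·m/s.
Spread over the 20 km slope with efficiency ε = 0.38: R = ε·F/W = 0.38 × 383.04 / 20000 m = 7.278e-03 mm/s.
R = 7.278e-03 × 3600 = 26.2 mm/hr.
Over 6.3 h: total = 26.2 × 6.3 = 165.06 ≈ 165 mm.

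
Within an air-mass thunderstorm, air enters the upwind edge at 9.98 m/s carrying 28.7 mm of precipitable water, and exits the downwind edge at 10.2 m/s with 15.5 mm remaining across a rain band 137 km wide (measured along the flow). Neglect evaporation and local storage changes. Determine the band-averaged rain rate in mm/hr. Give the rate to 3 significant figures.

R ≈ 3.37 mm/hr

Column moisture flux per unit crosswind length is F = V × PW.
Inflow: F_in = 9.98 × 28.7 = 286.426 mm·m/s
Outflow: F_out = 10.2 × 15.5 = 158.1 mm·m/s
Steady-state rate R = (F_in − F_out)/L = (286.426 − 158.1) / 137000 m = 9.367e-04 mm/s.
R = 9.367e-04 × 3600 = 3.37 mm/hr.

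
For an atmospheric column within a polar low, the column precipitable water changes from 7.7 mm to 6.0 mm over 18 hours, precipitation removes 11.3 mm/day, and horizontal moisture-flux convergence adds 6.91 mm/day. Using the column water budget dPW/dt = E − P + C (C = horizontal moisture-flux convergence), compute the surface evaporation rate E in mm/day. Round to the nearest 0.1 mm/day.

E ≈ 2.1 mm/day

dPW/dt = (6.0 − 7.7) mm / (18/24 day) = -2.267 mm/day.
E = dPW/dt + P − C = (-2.267) + 11.3 − (6.91) = 2.1 mm/day.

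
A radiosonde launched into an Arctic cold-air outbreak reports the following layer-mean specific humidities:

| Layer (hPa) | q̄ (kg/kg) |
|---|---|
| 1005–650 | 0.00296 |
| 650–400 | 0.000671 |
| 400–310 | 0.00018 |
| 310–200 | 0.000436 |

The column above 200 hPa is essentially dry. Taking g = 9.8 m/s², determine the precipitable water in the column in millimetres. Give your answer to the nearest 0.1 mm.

PW ≈ 13.1 mm

Precipitable water is the column-integrated vapour mass per unit area: PW = (1/g) Σ q̄ Δp, with q in kg/kg and Δp in Pa (1 kg/m² of water = 1 mm).
Layer 1005–650 hPa: Δp = 355 hPa = 35500 Pa, q̄ = 0.00296 kg/kg → 0.00296 × 35500 / 9.8 = 10.72 mm
Layer 650–400 hPa: Δp = 250 hPa = 25000 Pa, q̄ = 0.000671 kg/kg → 0.000671 × 25000 / 9.8 = 1.71 mm
Layer 400–310 hPa: Δp = 90 hPa = 9000 Pa, q̄ = 0.00018 kg/kg → 0.00018 × 9000 / 9.8 = 0.17 mm
Layer 310–200 hPa: Δp = 110 hPa = 11000 Pa, q̄ = 0.000436 kg/kg → 0.000436 × 11000 / 9.8 = 0.49 mm
PW = 10.72 + 1.71 + 0.17 + 0.49 = 13.09 ≈ 13.1 mm.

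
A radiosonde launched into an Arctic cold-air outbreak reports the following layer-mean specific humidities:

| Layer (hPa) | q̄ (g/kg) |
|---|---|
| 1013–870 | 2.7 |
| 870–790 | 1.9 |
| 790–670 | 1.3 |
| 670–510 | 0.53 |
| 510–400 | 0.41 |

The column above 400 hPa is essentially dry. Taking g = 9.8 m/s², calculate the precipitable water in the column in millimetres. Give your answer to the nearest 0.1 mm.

PW ≈ 8.4 mm

Precipitable water is the column-integrated vapour mass per unit area: PW = (1/g) Σ q̄ Δp, with q in kg/kg and Δp in Pa (1 kg/m² of water = 1 mm).
Layer 1013–870 hPa: Δp = 143 hPa = 14300 Pa, q̄ = 0.0027 kg/kg → 0.0027 × 14300 / 9.8 = 3.94 mm
Layer 870–790 hPa: Δp = 80 hPa = 8000 Pa, q̄ = 0.0019 kg/kg → 0.0019 × 8000 / 9.8 = 1.55 mm
Layer 790–670 hPa: Δp = 120 hPa = 12000 Pa, q̄ = 0.0013 kg/kg → 0.0013 × 12000 / 9.8 = 1.59 mm
Layer 670–510 hPa: Δp = 160 hPa = 16000 Pa, q̄ = 0.00053 kg/kg → 0.00053 × 16000 / 9.8 = 0.87 mm
Layer 510–400 hPa: Δp = 110 hPa = 11000 Pa, q̄ = 0.00041 kg/kg → 0.00041 × 11000 / 9.8 = 0.46 mm
PW = 3.94 + 1.55 + 1.59 + 0.87 + 0.46 = 8.41 ≈ 8.4 mm.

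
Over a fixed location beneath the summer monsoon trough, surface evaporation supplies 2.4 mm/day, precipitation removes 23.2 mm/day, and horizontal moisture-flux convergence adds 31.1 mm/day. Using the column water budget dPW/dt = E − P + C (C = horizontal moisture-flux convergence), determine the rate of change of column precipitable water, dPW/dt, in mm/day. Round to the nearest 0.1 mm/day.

dPW/dt ≈ 10.3 mm/day

dPW/dt = E − P + C = 2.4 − 23.2 + (31.1) = 10.3 mm/day.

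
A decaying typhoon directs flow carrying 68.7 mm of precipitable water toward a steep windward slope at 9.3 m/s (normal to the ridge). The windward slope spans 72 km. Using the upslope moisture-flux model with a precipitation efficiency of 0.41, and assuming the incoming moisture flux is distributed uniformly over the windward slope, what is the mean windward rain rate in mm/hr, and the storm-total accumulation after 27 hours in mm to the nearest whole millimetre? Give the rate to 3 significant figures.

R ≈ 13.1 mm/hr; total ≈ 354 mm

Incoming column moisture flux per unit ridge length: F = V × PW = 9.3 × 68.7 = 638.91 mm·m/s.
Spread over the 72 km slope with efficiency ε = 0.41: R = ε·F/W = 0.41 × 638.91 / 72000 m = 3.638e-03 mm/s.
R = 3.638e-03 × 3600 = 13.1 mm/hr.
Over 27 h: total = 13.1 × 27 = 353.7 ≈ 354 mm.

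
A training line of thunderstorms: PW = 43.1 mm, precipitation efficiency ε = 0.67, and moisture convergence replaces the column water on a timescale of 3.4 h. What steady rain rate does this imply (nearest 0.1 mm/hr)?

Each overturning extracts ε × PW = 0.67 × 43.1 = 28.877 mm.
Rate = ε·PW / τ = 28.877 / 3.4 h = 8.5 mm/hr.

R ≈ 8.5 mm/hr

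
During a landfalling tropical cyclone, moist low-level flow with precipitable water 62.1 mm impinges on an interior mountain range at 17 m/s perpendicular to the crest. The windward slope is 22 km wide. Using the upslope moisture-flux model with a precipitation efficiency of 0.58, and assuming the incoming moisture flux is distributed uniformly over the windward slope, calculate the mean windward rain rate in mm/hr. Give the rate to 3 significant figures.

R ≈ 100 mm/hr

Incoming column moisture flux per unit ridge length: F = V × PW = 17 × 62.1 = 1055.7 mm·m/s.
Spread over the 22 km slope with efficiency ε = 0.58: R = ε·F/W = 0.58 × 1055.7 / 22000 m = 2.783e-02 mm/s.
R = 2.783e-02 × 3600 = 100 mm/hr.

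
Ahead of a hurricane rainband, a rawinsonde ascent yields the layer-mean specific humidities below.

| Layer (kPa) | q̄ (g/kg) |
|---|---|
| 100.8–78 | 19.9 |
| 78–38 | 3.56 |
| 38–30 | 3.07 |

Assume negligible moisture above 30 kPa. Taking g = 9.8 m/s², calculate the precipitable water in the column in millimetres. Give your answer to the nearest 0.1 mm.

PW ≈ 63.3 mm

Precipitable water is the column-integrated vapour mass per unit area: PW = (1/g) Σ q̄ Δp, with q in kg/kg and Δp in Pa (1 kg/m² of water = 1 mm).
Layer 100.8–78 kPa: Δp = 228 hPa = 22800 Pa, q̄ = 0.0199 kg/kg → 0.0199 × 22800 / 9.8 = 46.30 mm
Layer 78–38 kPa: Δp = 400 hPa = 40000 Pa, q̄ = 0.00356 kg/kg → 0.00356 × 40000 / 9.8 = 14.53 mm
Layer 38–30 kPa: Δp = 80 hPa = 8000 Pa, q̄ = 0.00307 kg/kg → 0.00307 × 8000 / 9.8 = 2.51 mm
PW = 46.30 + 14.53 + 2.51 = 63.34 ≈ 63.3 mm.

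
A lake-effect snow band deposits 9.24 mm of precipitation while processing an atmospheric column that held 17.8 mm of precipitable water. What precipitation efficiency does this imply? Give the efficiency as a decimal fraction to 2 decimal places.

ε ≈ 0.52

ε = precipitation / PW = 9.24 / 17.8 = 0.52.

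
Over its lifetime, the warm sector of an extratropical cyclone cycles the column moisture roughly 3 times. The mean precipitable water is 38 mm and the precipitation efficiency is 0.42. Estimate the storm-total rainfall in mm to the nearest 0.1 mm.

Each cycle deposits ε × PW = 0.42 × 38 = 15.96 mm.
Over 3 cycles: 3 × 15.96 = 47.9 mm.

rainfall ≈ 47.9 mm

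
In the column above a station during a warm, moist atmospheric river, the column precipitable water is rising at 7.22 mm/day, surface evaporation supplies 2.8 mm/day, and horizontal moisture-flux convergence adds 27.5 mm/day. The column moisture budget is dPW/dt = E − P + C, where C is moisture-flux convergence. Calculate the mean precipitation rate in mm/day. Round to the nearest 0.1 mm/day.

dPW/dt = +7.22 mm/day.
P = E + C − dPW/dt = 2.8 + (27.5) − (+7.22) = 23.1 mm/day.

P ≈ 23.1 mm/day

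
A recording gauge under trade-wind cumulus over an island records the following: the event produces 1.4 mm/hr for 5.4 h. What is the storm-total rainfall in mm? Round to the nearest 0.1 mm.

total ≈ 7.6 mm

Total = Σ Rᵢ Δtᵢ = 1.4 × 5.4
      = 7.56 = 7.6 mm.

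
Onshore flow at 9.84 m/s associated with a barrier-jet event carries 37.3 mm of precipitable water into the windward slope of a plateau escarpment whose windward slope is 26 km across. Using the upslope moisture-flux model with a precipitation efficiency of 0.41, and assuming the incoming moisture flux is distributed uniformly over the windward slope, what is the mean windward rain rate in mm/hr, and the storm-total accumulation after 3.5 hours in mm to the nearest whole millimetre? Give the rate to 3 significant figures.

Incoming column moisture flux per unit ridge length: F = V × PW = 9.84 × 37.3 = 367.032 mm·m/s.
Spread over the 26 km slope with efficiency ε = 0.41: R = ε·F/W = 0.41 × 367.032 / 26000 m = 5.788e-03 mm/s.
R = 5.788e-03 × 3600 = 20.8 mm/hr.
Over 3.5 h: total = 20.8 × 3.5 = 72.8 ≈ 73 mm.

R ≈ 20.8 mm/hr; total ≈ 73 mm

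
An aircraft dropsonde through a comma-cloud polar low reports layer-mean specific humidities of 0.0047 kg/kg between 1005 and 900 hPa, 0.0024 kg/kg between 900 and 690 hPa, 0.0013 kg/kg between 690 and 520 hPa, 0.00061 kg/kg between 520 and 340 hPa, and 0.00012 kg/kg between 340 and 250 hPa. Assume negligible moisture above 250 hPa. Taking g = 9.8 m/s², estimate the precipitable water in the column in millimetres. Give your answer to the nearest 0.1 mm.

Precipitable water is the column-integrated vapour mass per unit area: PW = (1/g) Σ q̄ Δp, with q in kg/kg and Δp in Pa (1 kg/m² of water = 1 mm).
Layer 1005–900 hPa: Δp = 105 hPa = 10500 Pa, q̄ = 0.0047 kg/kg → 0.0047 × 10500 / 9.8 = 5.04 mm
Layer 900–690 hPa: Δp = 210 hPa = 21000 Pa, q̄ = 0.0024 kg/kg → 0.0024 × 21000 / 9.8 = 5.14 mm
Layer 690–520 hPa: Δp = 170 hPa = 17000 Pa, q̄ = 0.0013 kg/kg → 0.0013 × 17000 / 9.8 = 2.26 mm
Layer 520–340 hPa: Δp = 180 hPa = 18000 Pa, q̄ = 0.00061 kg/kg → 0.00061 × 18000 / 9.8 = 1.12 mm
Layer 340–250 hPa: Δp = 90 hPa = 9000 Pa, q̄ = 0.00012 kg/kg → 0.00012 × 9000 / 9.8 = 0.11 mm
PW = 5.04 + 5.14 + 2.26 + 1.12 + 0.11 = 13.67 ≈ 13.7 mm.

PW ≈ 13.7 mm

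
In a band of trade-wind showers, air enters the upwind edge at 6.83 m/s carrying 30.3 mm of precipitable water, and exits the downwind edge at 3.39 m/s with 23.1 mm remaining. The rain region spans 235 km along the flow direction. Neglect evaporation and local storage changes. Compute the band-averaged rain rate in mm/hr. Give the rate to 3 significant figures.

R ≈ 1.97 mm/hr

Column moisture flux per unit crosswind length is F = V × PW.
Inflow: F_in = 6.83 × 30.3 = 206.949 mm·m/s
Outflow: F_out = 3.39 × 23.1 = 78.309 mm·m/s
Steady-state rate R = (F_in − F_out)/L = (206.949 − 78.309) / 235000 m = 5.474e-04 mm/s.
R = 5.474e-04 × 3600 = 1.97 mm/hr.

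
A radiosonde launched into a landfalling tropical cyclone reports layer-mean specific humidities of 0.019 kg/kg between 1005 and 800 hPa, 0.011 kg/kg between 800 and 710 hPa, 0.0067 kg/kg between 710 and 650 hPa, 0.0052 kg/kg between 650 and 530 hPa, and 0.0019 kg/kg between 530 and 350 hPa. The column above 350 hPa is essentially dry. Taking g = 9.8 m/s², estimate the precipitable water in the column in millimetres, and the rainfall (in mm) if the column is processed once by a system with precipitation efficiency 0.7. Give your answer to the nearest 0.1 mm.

Precipitable water is the column-integrated vapour mass per unit area: PW = (1/g) Σ q̄ Δp, with q in kg/kg and Δp in Pa (1 kg/m² of water = 1 mm).
Layer 1005–800 hPa: Δp = 205 hPa = 20500 Pa, q̄ = 0.019 kg/kg → 0.019 × 20500 / 9.8 = 39.74 mm
Layer 800–710 hPa: Δp = 90 hPa = 9000 Pa, q̄ = 0.011 kg/kg → 0.011 × 9000 / 9.8 = 10.10 mm
Layer 710–650 hPa: Δp = 60 hPa = 6000 Pa, q̄ = 0.0067 kg/kg → 0.0067 × 6000 / 9.8 = 4.10 mm
Layer 650–530 hPa: Δp = 120 hPa = 12000 Pa, q̄ = 0.0052 kg/kg → 0.0052 × 12000 / 9.8 = 6.37 mm
Layer 530–350 hPa: Δp = 180 hPa = 18000 Pa, q̄ = 0.0019 kg/kg → 0.0019 × 18000 / 9.8 = 3.49 mm
PW = 39.74 + 10.10 + 4.10 + 6.37 + 3.49 = 63.80 ≈ 63.8 mm.
Rainfall = ε × PW = 0.7 × 63.8 = 44.7 mm.

PW ≈ 63.8 mm; rainfall ≈ 44.7 mm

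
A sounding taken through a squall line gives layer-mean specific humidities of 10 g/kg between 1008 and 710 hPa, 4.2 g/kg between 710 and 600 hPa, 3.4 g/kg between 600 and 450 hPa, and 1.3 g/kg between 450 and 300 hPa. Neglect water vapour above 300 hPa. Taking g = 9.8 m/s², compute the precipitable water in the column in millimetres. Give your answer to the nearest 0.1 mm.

PW ≈ 42.3 mm

Precipitable water is the column-integrated vapour mass per unit area: PW = (1/g) Σ q̄ Δp, with q in kg/kg and Δp in Pa (1 kg/m² of water = 1 mm).
Layer 1008–710 hPa: Δp = 298 hPa = 29800 Pa, q̄ = 0.01 kg/kg → 0.01 × 29800 / 9.8 = 30.41 mm
Layer 710–600 hPa: Δp = 110 hPa = 11000 Pa, q̄ = 0.0042 kg/kg → 0.0042 × 11000 / 9.8 = 4.71 mm
Layer 600–450 hPa: Δp = 150 hPa = 15000 Pa, q̄ = 0.0034 kg/kg → 0.0034 × 15000 / 9.8 = 5.20 mm
Layer 450–300 hPa: Δp = 150 hPa = 15000 Pa, q̄ = 0.0013 kg/kg → 0.0013 × 15000 / 9.8 = 1.99 mm
PW = 30.41 + 4.71 + 5.20 + 1.99 = 42.31 ≈ 42.3 mm.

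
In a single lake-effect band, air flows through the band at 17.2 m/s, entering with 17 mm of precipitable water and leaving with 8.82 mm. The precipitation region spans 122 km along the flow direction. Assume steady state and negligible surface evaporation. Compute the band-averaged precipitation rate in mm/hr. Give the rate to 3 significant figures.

Column moisture flux per unit crosswind length is F = V × PW.
Inflow: F_in = 17.2 × 17 = 292.4 mm·m/s
Outflow: F_out = 17.2 × 8.82 = 151.704 mm·m/s
Steady-state rate R = (F_in − F_out)/L = (292.4 − 151.704) / 122000 m = 1.153e-03 mm/s.
R = 1.153e-03 × 3600 = 4.15 mm/hr.

R ≈ 4.15 mm/hr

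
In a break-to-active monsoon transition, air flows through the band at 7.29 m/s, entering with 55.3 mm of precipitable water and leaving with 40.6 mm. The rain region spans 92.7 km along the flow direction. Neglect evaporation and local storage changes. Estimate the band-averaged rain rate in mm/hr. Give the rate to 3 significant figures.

R ≈ 4.16 mm/hr

Column moisture flux per unit crosswind length is F = V × PW.
Inflow: F_in = 7.29 × 55.3 = 403.137 mm·m/s
Outflow: F_out = 7.29 × 40.6 = 295.974 mm·m/s
Steady-state rate R = (F_in − F_out)/L = (403.137 − 295.974) / 92700 m = 1.156e-03 mm/s.
R = 1.156e-03 × 3600 = 4.16 mm/hr.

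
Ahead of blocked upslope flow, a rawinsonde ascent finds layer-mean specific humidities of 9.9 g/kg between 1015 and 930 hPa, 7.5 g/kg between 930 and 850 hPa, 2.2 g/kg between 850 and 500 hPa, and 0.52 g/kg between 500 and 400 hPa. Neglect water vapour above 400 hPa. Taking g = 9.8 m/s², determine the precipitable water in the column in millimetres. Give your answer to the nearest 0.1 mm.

Precipitable water is the column-integrated vapour mass per unit area: PW = (1/g) Σ q̄ Δp, with q in kg/kg and Δp in Pa (1 kg/m² of water = 1 mm).
Layer 1015–930 hPa: Δp = 85 hPa = 8500 Pa, q̄ = 0.0099 kg/kg → 0.0099 × 8500 / 9.8 = 8.59 mm
Layer 930–850 hPa: Δp = 80 hPa = 8000 Pa, q̄ = 0.0075 kg/kg → 0.0075 × 8000 / 9.8 = 6.12 mm
Layer 850–500 hPa: Δp = 350 hPa = 35000 Pa, q̄ = 0.0022 kg/kg → 0.0022 × 35000 / 9.8 = 7.86 mm
Layer 500–400 hPa: Δp = 100 hPa = 10000 Pa, q̄ = 0.00052 kg/kg → 0.00052 × 10000 / 9.8 = 0.53 mm
PW = 8.59 + 6.12 + 7.86 + 0.53 = 23.10 ≈ 23.1 mm.

PW ≈ 23.1 mm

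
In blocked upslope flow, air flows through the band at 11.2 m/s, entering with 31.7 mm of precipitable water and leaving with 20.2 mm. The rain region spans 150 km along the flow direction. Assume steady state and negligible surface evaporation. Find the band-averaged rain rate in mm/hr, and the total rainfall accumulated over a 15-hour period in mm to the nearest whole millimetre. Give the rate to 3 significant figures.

Column moisture flux per unit crosswind length is F = V × PW.
Inflow: F_in = 11.2 × 31.7 = 355.04 mm·m/s
Outflow: F_out = 11.2 × 20.2 = 226.24 mm·m/s
Steady-state rate R = (F_in − F_out)/L = (355.04 − 226.24) / 150000 m = 8.587e-04 mm/s.
R = 8.587e-04 × 3600 = 3.09 mm/hr.
Over 15 h: total = 3.09 × 15 = 46.35 ≈ 46 mm.

R ≈ 3.09 mm/hr; total ≈ 46 mm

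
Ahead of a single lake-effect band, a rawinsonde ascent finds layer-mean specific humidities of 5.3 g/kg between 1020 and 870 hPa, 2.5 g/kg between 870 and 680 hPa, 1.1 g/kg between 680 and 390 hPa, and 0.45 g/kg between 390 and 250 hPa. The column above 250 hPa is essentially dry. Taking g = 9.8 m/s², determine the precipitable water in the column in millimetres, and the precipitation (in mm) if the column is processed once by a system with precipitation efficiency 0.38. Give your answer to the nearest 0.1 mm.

PW ≈ 16.9 mm; precipitation ≈ 6.4 mm

Precipitable water is the column-integrated vapour mass per unit area: PW = (1/g) Σ q̄ Δp, with q in kg/kg and Δp in Pa (1 kg/m² of water = 1 mm).
Layer 1020–870 hPa: Δp = 150 hPa = 15000 Pa, q̄ = 0.0053 kg/kg → 0.0053 × 15000 / 9.8 = 8.11 mm
Layer 870–680 hPa: Δp = 190 hPa = 19000 Pa, q̄ = 0.0025 kg/kg → 0.0025 × 19000 / 9.8 = 4.85 mm
Layer 680–390 hPa: Δp = 290 hPa = 29000 Pa, q̄ = 0.0011 kg/kg → 0.0011 × 29000 / 9.8 = 3.26 mm
Layer 390–250 hPa: Δp = 140 hPa = 14000 Pa, q̄ = 0.00045 kg/kg → 0.00045 × 14000 / 9.8 = 0.64 mm
PW = 8.11 + 4.85 + 3.26 + 0.64 = 16.86 ≈ 16.9 mm.
Precipitation = ε × PW = 0.38 × 16.9 = 6.4 mm.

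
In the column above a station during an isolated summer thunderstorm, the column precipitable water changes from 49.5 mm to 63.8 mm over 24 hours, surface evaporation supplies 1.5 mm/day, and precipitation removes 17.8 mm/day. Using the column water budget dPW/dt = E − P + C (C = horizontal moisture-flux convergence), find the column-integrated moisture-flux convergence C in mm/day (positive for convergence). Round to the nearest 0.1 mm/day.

dPW/dt = (63.8 − 49.5) mm / (24/24 day) = +14.300 mm/day.
C = dPW/dt − E + P = (+14.300) − 1.5 + 17.8 = 30.6 mm/day.

C ≈ 30.6 mm/day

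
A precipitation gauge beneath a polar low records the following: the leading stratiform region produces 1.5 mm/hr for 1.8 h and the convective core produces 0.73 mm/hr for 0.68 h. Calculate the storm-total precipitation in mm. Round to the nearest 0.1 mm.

total ≈ 3.2 mm

Total = Σ Rᵢ Δtᵢ = 1.5 × 1.8 + 0.73 × 0.68
      = 2.7 + 0.4964 = 3.2 mm.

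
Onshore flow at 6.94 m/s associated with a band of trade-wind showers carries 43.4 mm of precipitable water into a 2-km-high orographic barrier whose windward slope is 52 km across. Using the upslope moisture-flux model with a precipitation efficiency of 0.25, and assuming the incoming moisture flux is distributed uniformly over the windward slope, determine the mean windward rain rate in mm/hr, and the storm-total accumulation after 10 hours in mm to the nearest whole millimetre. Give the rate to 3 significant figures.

R ≈ 5.21 mm/hr; total ≈ 52 mm

Incoming column moisture flux per unit ridge length: F = V × PW = 6.94 × 43.4 = 301.196 mm·m/s.
Spread over the 52 km slope with efficiency ε = 0.25: R = ε·F/W = 0.25 × 301.196 / 52000 m = 1.448e-03 mm/s.
R = 1.448e-03 × 3600 = 5.21 mm/hr.
Over 10 h: total = 5.21 × 10 = 52.1 ≈ 52 mm.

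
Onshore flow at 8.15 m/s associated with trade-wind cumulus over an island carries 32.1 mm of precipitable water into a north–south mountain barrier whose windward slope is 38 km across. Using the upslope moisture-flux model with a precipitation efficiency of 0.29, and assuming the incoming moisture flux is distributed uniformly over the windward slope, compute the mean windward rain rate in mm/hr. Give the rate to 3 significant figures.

R ≈ 7.19 mm/hr

Incoming column moisture flux per unit ridge length: F = V × PW = 8.15 × 32.1 = 261.615 mm·m/s.
Spread over the 38 km slope with efficiency ε = 0.29: R = ε·F/W = 0.29 × 261.615 / 38000 m = 1.997e-03 mm/s.
R = 1.997e-03 × 3600 = 7.19 mm/hr.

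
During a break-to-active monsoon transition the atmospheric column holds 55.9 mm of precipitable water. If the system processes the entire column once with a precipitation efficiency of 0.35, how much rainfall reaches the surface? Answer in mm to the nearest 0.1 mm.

rainfall ≈ 19.6 mm

Rainfall = ε × PW = 0.35 × 55.9 = 19.6 mm.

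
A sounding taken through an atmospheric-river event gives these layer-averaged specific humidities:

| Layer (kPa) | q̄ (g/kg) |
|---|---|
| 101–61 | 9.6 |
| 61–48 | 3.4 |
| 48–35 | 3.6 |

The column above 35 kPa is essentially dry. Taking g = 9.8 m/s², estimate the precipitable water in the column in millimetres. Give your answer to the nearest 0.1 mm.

PW ≈ 48.5 mm

Precipitable water is the column-integrated vapour mass per unit area: PW = (1/g) Σ q̄ Δp, with q in kg/kg and Δp in Pa (1 kg/m² of water = 1 mm).
Layer 101–61 kPa: Δp = 400 hPa = 40000 Pa, q̄ = 0.0096 kg/kg → 0.0096 × 40000 / 9.8 = 39.18 mm
Layer 61–48 kPa: Δp = 130 hPa = 13000 Pa, q̄ = 0.0034 kg/kg → 0.0034 × 13000 / 9.8 = 4.51 mm
Layer 48–35 kPa: Δp = 130 hPa = 13000 Pa, q̄ = 0.0036 kg/kg → 0.0036 × 13000 / 9.8 = 4.78 mm
PW = 39.18 + 4.51 + 4.78 = 48.47 ≈ 48.5 mm.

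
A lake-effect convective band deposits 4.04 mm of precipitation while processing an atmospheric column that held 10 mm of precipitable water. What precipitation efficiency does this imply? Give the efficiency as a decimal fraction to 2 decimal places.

ε = precipitation / PW = 4.04 / 10 = 0.40.

ε ≈ 0.40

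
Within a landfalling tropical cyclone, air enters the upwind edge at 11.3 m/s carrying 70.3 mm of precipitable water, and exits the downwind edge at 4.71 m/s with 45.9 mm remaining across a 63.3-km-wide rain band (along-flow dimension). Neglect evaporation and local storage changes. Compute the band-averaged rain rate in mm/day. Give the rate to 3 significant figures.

Column moisture flux per unit crosswind length is F = V × PW.
Inflow: F_in = 11.3 × 70.3 = 794.39 mm·m/s
Outflow: F_out = 4.71 × 45.9 = 216.189 mm·m/s
Steady-state rate R = (F_in − F_out)/L = (794.39 − 216.189) / 63300 m = 9.134e-03 mm/s.
R = 9.134e-03 × 3600 × 24 = 789 mm/day.

R ≈ 789 mm/day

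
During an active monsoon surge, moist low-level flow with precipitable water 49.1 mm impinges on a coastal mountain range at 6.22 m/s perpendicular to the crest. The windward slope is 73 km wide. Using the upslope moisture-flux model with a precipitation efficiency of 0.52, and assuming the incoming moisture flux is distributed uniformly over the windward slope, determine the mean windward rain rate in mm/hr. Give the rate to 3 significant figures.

Incoming column moisture flux per unit ridge length: F = V × PW = 6.22 × 49.1 = 305.402 mm·m/s.
Spread over the 73 km slope with efficiency ε = 0.52: R = ε·F/W = 0.52 × 305.402 / 73000 m = 2.175e-03 mm/s.
R = 2.175e-03 × 3600 = 7.83 mm/hr.

R ≈ 7.83 mm/hr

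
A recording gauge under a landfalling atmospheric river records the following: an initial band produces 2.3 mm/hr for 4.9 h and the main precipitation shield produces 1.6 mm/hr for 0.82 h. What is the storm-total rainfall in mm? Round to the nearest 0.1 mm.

total ≈ 12.6 mm

Total = Σ Rᵢ Δtᵢ = 2.3 × 4.9 + 1.6 × 0.82
      = 11.27 + 1.312 = 12.6 mm.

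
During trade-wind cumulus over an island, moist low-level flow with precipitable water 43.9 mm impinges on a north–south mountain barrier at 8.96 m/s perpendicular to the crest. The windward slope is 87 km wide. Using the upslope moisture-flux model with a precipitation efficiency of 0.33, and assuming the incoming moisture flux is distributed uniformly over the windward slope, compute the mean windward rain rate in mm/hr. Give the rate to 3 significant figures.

R ≈ 5.37 mm/hr

Incoming column moisture flux per unit ridge length: F = V × PW = 8.96 × 43.9 = 393.344 mm·m/s.
Spread over the 87 km slope with efficiency ε = 0.33: R = ε·F/W = 0.33 × 393.344 / 87000 m = 1.492e-03 mm/s.
R = 1.492e-03 × 3600 = 5.37 mm/hr.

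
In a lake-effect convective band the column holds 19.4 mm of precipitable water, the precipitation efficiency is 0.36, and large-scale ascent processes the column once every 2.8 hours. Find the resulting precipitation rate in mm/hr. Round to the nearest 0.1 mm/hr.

Each overturning extracts ε × PW = 0.36 × 19.4 = 6.984 mm.
Rate = ε·PW / τ = 6.984 / 2.8 h = 2.5 mm/hr.

R ≈ 2.5 mm/hr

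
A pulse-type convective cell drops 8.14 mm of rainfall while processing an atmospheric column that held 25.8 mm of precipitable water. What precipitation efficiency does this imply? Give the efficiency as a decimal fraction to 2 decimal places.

ε = rainfall / PW = 8.14 / 25.8 = 0.32.

ε ≈ 0.32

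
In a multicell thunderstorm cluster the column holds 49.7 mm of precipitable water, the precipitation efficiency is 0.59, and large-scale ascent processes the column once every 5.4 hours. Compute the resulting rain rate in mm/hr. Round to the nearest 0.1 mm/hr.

R ≈ 5.4 mm/hr

Each overturning extracts ε × PW = 0.59 × 49.7 = 29.323 mm.
Rate = ε·PW / τ = 29.323 / 5.4 h = 5.4 mm/hr.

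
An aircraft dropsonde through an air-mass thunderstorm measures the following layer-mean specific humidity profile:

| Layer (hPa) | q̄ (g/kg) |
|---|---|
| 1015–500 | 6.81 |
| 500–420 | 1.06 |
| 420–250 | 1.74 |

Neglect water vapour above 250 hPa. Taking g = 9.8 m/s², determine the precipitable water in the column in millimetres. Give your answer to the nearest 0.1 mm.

Precipitable water is the column-integrated vapour mass per unit area: PW = (1/g) Σ q̄ Δp, with q in kg/kg and Δp in Pa (1 kg/m² of water = 1 mm).
Layer 1015–500 hPa: Δp = 515 hPa = 51500 Pa, q̄ = 0.00681 kg/kg → 0.00681 × 51500 / 9.8 = 35.79 mm
Layer 500–420 hPa: Δp = 80 hPa = 8000 Pa, q̄ = 0.00106 kg/kg → 0.00106 × 8000 / 9.8 = 0.87 mm
Layer 420–250 hPa: Δp = 170 hPa = 17000 Pa, q̄ = 0.00174 kg/kg → 0.00174 × 17000 / 9.8 = 3.02 mm
PW = 35.79 + 0.87 + 3.02 = 39.68 ≈ 39.7 mm.

PW ≈ 39.7 mm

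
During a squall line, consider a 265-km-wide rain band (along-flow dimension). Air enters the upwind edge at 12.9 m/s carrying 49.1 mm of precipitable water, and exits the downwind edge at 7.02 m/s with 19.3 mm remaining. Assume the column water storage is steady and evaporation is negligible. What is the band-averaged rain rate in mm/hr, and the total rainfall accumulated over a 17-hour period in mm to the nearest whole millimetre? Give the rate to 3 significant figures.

Column moisture flux per unit crosswind length is F = V × PW.
Inflow: F_in = 12.9 × 49.1 = 633.39 mm·m/s
Outflow: F_out = 7.02 × 19.3 = 135.486 mm·m/s
Steady-state rate R = (F_in − F_out)/L = (633.39 − 135.486) / 265000 m = 1.879e-03 mm/s.
R = 1.879e-03 × 3600 = 6.76 mm/hr.
Over 17 h: total = 6.76 × 17 = 114.92 ≈ 115 mm.

R ≈ 6.76 mm/hr; total ≈ 115 mm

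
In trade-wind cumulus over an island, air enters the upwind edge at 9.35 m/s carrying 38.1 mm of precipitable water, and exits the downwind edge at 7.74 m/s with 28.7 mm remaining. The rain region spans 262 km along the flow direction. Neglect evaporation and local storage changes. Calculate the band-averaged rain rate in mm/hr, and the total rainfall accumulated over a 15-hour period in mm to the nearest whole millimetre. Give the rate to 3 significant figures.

Column moisture flux per unit crosswind length is F = V × PW.
Inflow: F_in = 9.35 × 38.1 = 356.235 mm·m/s
Outflow: F_out = 7.74 × 28.7 = 222.138 mm·m/s
Steady-state rate R = (F_in − F_out)/L = (356.235 − 222.138) / 262000 m = 5.118e-04 mm/s.
R = 5.118e-04 × 3600 = 1.84 mm/hr.
Over 15 h: total = 1.84 × 15 = 27.6 ≈ 28 mm.

R ≈ 1.84 mm/hr; total ≈ 28 mm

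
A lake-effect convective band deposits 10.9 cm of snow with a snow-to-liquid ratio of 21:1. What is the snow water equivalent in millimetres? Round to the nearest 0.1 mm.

SWE ≈ 5.2 mm

SWE = snow depth / ratio = 10.9 cm / 21 = 0.519 cm = 5.2 mm.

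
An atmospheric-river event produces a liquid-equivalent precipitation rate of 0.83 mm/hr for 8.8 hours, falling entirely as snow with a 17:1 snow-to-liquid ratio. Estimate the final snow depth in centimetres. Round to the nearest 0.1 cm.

snow depth ≈ 12.4 cm

Liquid-equivalent depth = 0.83 × 8.8 = 7.304 mm.
Snow depth = 7.304 mm × 17 = 124.168 mm = 12.4 cm.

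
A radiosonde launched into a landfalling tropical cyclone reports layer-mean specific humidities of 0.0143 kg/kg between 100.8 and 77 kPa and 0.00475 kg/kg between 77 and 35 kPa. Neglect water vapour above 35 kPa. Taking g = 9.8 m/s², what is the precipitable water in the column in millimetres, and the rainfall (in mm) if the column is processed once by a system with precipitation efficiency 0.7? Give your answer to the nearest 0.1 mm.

Precipitable water is the column-integrated vapour mass per unit area: PW = (1/g) Σ q̄ Δp, with q in kg/kg and Δp in Pa (1 kg/m² of water = 1 mm).
Layer 100.8–77 kPa: Δp = 238 hPa = 23800 Pa, q̄ = 0.0143 kg/kg → 0.0143 × 23800 / 9.8 = 34.73 mm
Layer 77–35 kPa: Δp = 420 hPa = 42000 Pa, q̄ = 0.00475 kg/kg → 0.00475 × 42000 / 9.8 = 20.36 mm
PW = 34.73 + 20.36 = 55.09 ≈ 55.1 mm.
Rainfall = ε × PW = 0.7 × 55.1 = 38.6 mm.

PW ≈ 55.1 mm; rainfall ≈ 38.6 mm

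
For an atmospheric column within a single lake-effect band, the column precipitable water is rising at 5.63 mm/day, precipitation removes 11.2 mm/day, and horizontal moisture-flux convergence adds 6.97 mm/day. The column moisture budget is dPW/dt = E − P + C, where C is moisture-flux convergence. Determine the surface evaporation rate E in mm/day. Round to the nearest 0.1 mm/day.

E ≈ 9.9 mm/day

dPW/dt = +5.63 mm/day.
E = dPW/dt + P − C = (+5.63) + 11.2 − (6.97) = 9.9 mm/day.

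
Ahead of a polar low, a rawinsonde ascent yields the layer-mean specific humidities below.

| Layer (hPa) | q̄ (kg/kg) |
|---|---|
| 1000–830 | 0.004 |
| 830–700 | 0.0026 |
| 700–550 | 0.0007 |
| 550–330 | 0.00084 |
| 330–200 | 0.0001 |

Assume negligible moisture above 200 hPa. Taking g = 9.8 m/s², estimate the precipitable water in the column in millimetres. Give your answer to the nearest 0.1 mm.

PW ≈ 13.5 mm

Precipitable water is the column-integrated vapour mass per unit area: PW = (1/g) Σ q̄ Δp, with q in kg/kg and Δp in Pa (1 kg/m² of water = 1 mm).
Layer 1000–830 hPa: Δp = 170 hPa = 17000 Pa, q̄ = 0.004 kg/kg → 0.004 × 17000 / 9.8 = 6.94 mm
Layer 830–700 hPa: Δp = 130 hPa = 13000 Pa, q̄ = 0.0026 kg/kg → 0.0026 × 13000 / 9.8 = 3.45 mm
Layer 700–550 hPa: Δp = 150 hPa = 15000 Pa, q̄ = 0.0007 kg/kg → 0.0007 × 15000 / 9.8 = 1.07 mm
Layer 550–330 hPa: Δp = 220 hPa = 22000 Pa, q̄ = 0.00084 kg/kg → 0.00084 × 22000 / 9.8 = 1.89 mm
Layer 330–200 hPa: Δp = 130 hPa = 13000 Pa, q̄ = 0.0001 kg/kg → 0.0001 × 13000 / 9.8 = 0.13 mm
PW = 6.94 + 3.45 + 1.07 + 1.89 + 0.13 = 13.48 ≈ 13.5 mm.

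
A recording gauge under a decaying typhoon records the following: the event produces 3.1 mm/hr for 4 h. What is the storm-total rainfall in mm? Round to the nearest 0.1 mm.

total ≈ 12.4 mm

Total = Σ Rᵢ Δtᵢ = 3.1 × 4
      = 12.4 = 12.4 mm.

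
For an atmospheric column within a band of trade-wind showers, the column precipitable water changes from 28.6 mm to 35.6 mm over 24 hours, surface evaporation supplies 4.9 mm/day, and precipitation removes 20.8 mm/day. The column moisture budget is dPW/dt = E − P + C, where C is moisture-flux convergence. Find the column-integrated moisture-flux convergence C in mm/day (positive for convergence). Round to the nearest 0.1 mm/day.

dPW/dt = (35.6 − 28.6) mm / (24/24 day) = +7.000 mm/day.
C = dPW/dt − E + P = (+7.000) − 4.9 + 20.8 = 22.9 mm/day.

C ≈ 22.9 mm/day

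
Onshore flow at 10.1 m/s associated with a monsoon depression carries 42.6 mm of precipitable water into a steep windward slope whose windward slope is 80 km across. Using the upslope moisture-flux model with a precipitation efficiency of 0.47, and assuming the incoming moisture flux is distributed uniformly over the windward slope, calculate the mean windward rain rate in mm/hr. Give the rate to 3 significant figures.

Incoming column moisture flux per unit ridge length: F = V × PW = 10.1 × 42.6 = 430.26 mm·m/s.
Spread over the 80 km slope with efficiency ε = 0.47: R = ε·F/W = 0.47 × 430.26 / 80000 m = 2.528e-03 mm/s.
R = 2.528e-03 × 3600 = 9.10 mm/hr.

R ≈ 9.10 mm/hr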